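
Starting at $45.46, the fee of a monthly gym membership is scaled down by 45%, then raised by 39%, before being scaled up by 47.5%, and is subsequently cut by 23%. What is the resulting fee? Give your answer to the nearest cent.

$39.47

Each change multiplies by a factor: 0.55 × 1.39 × 1.475 × 0.77 = 0.868280875.
$45.46 × 0.868280875 = $39.4720485775 ≈ $39.47.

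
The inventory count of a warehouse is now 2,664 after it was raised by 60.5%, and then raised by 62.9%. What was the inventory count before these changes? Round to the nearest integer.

1,019

The overall multiplier applied was 1.605 × 1.629 = 2.614545.
So the original inventory count was 2,664 ÷ 2.614545 ≈ 1,019.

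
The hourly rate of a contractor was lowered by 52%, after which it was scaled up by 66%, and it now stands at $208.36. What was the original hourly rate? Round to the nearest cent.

$261.50

Undoing the 66% increase: $208.36 ÷ 1.66 ≈ $125.518072.
Undoing the 52% decrease: $125.518072 ÷ 0.48 ≈ $261.50.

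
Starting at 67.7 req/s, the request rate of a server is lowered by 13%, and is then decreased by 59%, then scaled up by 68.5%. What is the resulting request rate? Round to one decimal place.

Each change multiplies by a factor: 0.87 × 0.41 × 1.685 = 0.6010395.
67.7 × 0.6010395 = 40.69037415 ≈ 40.7.

40.7 req/s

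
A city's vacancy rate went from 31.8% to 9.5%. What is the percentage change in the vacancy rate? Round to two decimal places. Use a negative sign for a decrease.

-70.13%

The change is 9.5 − 31.8 = -22.3 percentage points.
Relative to the original 31.8%, that is -22.3 ÷ 31.8 ≈ -70.13%.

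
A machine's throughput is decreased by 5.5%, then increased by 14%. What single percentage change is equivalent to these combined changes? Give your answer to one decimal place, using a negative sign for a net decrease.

7.7%

A 5.5% decrease multiplies by 0.945.
Then a 14% increase: 0.945 × 1.14 = 1.0773.
Overall factor 1.0773, i.e. 7.7%.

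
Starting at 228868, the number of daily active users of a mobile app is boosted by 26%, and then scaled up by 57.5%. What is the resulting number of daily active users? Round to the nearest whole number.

Apply the 26% increase: 228868 × 1.26 = 288373.68.
After the 57.5% increase: 288373.68 × 1.575 = 454188.546 ≈ 454189.

454189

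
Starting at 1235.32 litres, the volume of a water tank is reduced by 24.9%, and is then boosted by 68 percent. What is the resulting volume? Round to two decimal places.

Each change multiplies by a factor: 0.751 × 1.68 = 1.26168.
1235.32 × 1.26168 = 1558.5785376 ≈ 1558.58.

1558.58 litres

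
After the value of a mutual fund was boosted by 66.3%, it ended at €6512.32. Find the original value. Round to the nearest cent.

€3916.01

The overall multiplier applied was 1.663.
So the original value was €6512.32 ÷ 1.663 ≈ €3916.01.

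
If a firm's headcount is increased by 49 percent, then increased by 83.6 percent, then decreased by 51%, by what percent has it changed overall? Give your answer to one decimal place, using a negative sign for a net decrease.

The combined multiplier is 1.49 × 1.836 × 0.49 = 1.3404636.
That corresponds to an increase of 34.0%.

34.0%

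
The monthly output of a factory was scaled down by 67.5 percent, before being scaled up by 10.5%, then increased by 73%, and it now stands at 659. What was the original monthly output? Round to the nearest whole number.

1,061

The overall multiplier applied was 0.325 × 1.105 × 1.73 = 0.62128625.
So the original monthly output was 659 ÷ 0.62128625 ≈ 1,061.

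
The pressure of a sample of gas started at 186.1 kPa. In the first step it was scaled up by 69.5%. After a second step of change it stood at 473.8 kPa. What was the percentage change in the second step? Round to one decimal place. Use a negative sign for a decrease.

50.2%

After the first step: 186.1 × 1.695 = 315.4395.
Second-step multiplier: 473.8 ÷ 315.4395 ≈ 1.50203.
That is a change of 50.2%.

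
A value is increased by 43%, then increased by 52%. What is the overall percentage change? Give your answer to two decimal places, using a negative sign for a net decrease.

117.36%

The combined multiplier is 1.43 × 1.52 = 2.1736.
That corresponds to an increase of 117.36%.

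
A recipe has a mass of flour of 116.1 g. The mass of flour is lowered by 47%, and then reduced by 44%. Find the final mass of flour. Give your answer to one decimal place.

34.5 g

Each change multiplies by a factor: 0.53 × 0.56 = 0.2968.
116.1 × 0.2968 = 34.45848 ≈ 34.5.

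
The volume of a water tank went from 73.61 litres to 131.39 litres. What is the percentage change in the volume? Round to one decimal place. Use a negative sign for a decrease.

78.5%

Change: 131.39 − 73.61 = 57.78.
Relative to the original: 57.78 ÷ 73.61 ≈ 78.5%.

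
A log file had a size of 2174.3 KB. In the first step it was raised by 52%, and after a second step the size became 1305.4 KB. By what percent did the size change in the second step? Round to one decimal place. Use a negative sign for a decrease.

After the first step: 2174.3 × 1.52 = 3304.936.
Second-step multiplier: 1305.4 ÷ 3304.936 ≈ 0.39498.
That is a change of -60.5%.

-60.5%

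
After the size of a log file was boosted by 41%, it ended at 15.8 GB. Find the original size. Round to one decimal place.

The overall multiplier applied was 1.41.
So the original size was 15.8 ÷ 1.41 ≈ 11.2 GB.

11.2 GB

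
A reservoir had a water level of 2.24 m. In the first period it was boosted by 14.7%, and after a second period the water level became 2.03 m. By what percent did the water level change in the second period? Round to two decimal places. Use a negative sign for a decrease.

After the first period: 2.24 × 1.147 = 2.56928.
Second-period multiplier: 2.03 ÷ 2.56928 ≈ 0.790105.
That is a change of -20.99%.

-20.99%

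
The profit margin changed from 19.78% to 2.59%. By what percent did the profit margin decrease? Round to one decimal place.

86.9%

The change is 2.59 − 19.78 = -17.19 percentage points.
Relative to the original 19.78%, that is -17.19 ÷ 19.78 ≈ -86.9%.
So the profit margin fell by 86.9%.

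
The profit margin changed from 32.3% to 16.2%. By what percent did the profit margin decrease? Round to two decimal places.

49.85%

The change is 16.2 − 32.3 = -16.1 percentage points.
Relative to the original 32.3%, that is -16.1 ÷ 32.3 ≈ -49.85%.
So the profit margin fell by 49.85%.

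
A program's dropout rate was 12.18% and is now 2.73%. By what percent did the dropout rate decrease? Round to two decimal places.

The change is 2.73 − 12.18 = -9.45 percentage points.
Relative to the original 12.18%, that is -9.45 ÷ 12.18 ≈ -77.59%.
So the dropout rate fell by 77.59%.

77.59%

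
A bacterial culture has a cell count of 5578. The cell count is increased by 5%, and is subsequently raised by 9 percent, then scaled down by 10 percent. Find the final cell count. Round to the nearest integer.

Each change multiplies by a factor: 1.05 × 1.09 × 0.9 = 1.03005.
5578 × 1.03005 = 5745.6189 ≈ 5746.

5746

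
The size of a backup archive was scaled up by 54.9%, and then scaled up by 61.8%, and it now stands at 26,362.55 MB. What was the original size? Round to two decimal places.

The overall multiplier applied was 1.549 × 1.618 = 2.506282.
So the original size was 26,362.55 ÷ 2.506282 ≈ 10,518.59 MB.

10,518.59 MB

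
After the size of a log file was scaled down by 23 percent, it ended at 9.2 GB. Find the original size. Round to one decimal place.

The overall multiplier applied was 0.77.
So the original size was 9.2 ÷ 0.77 ≈ 11.9 GB.

11.9 GB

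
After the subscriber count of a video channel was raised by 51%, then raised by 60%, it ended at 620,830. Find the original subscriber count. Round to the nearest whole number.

Undoing the 60% increase: 620,830 ÷ 1.6 = 388018.75.
Undoing the 51% increase: 388018.75 ÷ 1.51 ≈ 256,966.

256,966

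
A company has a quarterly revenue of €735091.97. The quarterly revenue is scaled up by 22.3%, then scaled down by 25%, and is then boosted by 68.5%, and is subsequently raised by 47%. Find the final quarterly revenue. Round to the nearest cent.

€1670116.01

Each change multiplies by a factor: 1.223 × 0.75 × 1.685 × 1.47 = 2.2719823875.
€735091.97 × 2.2719823875 = €1670116.009032678375 ≈ €1670116.01.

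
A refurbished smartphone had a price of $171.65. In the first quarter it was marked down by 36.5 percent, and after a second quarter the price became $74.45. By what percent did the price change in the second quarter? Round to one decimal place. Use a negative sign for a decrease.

-31.7%

After the first quarter: $171.65 × 0.635 = $108.99775.
Second-quarter multiplier: $74.45 ÷ $108.99775 ≈ 0.68304.
That is a change of -31.7%.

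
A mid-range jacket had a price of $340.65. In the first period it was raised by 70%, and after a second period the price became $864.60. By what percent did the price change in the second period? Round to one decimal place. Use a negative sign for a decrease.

49.3%

After the first period: $340.65 × 1.7 = $579.105.
Second-period multiplier: $864.60 ÷ $579.105 ≈ 1.49299.
That is a change of 49.3%.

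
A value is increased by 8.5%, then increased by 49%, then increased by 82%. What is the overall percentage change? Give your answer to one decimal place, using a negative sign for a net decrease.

The combined multiplier is 1.085 × 1.49 × 1.82 = 2.942303.
That corresponds to an increase of 194.2%.

194.2%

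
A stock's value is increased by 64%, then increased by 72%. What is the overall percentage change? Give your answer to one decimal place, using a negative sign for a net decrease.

A 64% increase multiplies by 1.64.
Then a 72% increase: 1.64 × 1.72 = 2.8208.
Overall factor 2.8208, i.e. 182.1%.

182.1%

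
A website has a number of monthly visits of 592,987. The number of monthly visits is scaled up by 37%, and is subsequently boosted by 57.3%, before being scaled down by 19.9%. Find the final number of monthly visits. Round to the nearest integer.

1,023,592

Each change multiplies by a factor: 1.37 × 1.573 × 0.801 = 1.72616301.
592,987 × 1.72616301 = 1023592.22481087 ≈ 1,023,592.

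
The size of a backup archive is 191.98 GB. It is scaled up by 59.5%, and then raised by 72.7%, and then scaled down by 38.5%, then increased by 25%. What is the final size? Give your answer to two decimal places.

406.53 GB

Apply the 59.5% increase: 191.98 × 1.595 = 306.2081.
After the 72.7% increase: 306.2081 × 1.727 = 528.8213887.
38.5% decrease: 528.8213887 × 0.615 = 325.2251540505.
After the 25% increase: 325.2251540505 × 1.25 = 406.531442563125 ≈ 406.53.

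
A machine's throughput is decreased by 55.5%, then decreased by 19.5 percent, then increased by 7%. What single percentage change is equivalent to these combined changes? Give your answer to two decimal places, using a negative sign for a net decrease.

-61.67%

A 55.5% decrease multiplies by 0.445.
Then a 19.5% decrease: 0.445 × 0.805 = 0.358225.
Then a 7% increase: 0.358225 × 1.07 = 0.38330075.
Overall factor 0.38330075, i.e. -61.67%.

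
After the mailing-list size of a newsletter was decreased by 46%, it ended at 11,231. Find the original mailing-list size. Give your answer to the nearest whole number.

20,798

The overall multiplier applied was 0.54.
So the original mailing-list size was 11,231 ÷ 0.54 ≈ 20,798.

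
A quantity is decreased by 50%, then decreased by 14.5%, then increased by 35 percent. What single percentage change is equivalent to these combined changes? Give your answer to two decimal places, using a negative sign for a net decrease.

A 50% decrease multiplies by 0.5.
Then a 14.5% decrease: 0.5 × 0.855 = 0.4275.
Then a 35% increase: 0.4275 × 1.35 = 0.577125.
Overall factor 0.577125, i.e. -42.29%.

-42.29%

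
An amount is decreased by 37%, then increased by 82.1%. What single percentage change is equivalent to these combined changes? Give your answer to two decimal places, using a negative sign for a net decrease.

A 37% decrease multiplies by 0.63.
Then an 82.1% increase: 0.63 × 1.821 = 1.14723.
Overall factor 1.14723, i.e. 14.72%.

14.72%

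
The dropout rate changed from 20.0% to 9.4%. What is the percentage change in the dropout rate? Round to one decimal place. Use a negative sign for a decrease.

The change is 9.4 − 20.0 = -10.6 percentage points.
Relative to the original 20.0%, that is -10.6 ÷ 20.0 = -53.0%.

-53.0%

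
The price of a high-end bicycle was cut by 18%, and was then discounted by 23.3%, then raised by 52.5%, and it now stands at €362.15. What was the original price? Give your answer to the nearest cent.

€377.58

Undoing the 52.5% increase: €362.15 ÷ 1.525 ≈ €237.47541.
Undoing the 23.3% decrease: €237.47541 ÷ 0.767 ≈ €309.615919.
Undoing the 18% decrease: €309.615919 ÷ 0.82 ≈ €377.58.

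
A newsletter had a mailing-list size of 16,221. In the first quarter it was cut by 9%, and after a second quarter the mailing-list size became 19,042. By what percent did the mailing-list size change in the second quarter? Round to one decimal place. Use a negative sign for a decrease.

After the first quarter: 16,221 × 0.91 = 14761.11.
Second-quarter multiplier: 19,042 ÷ 14761.11 ≈ 1.29001.
That is a change of 29.0%.

29.0%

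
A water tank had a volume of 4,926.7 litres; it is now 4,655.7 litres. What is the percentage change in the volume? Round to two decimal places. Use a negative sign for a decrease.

-5.50%

Change: 4,655.7 − 4,926.7 = -271.0.
Relative to the original: -271.0 ÷ 4,926.7 ≈ -5.50%.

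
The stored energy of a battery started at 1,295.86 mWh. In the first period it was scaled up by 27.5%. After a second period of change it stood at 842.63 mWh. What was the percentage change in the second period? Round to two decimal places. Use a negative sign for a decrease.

After the first period: 1,295.86 × 1.275 = 1652.2215.
Second-period multiplier: 842.63 ÷ 1652.2215 ≈ 0.509998.
That is a change of -49.00%.

-49.00%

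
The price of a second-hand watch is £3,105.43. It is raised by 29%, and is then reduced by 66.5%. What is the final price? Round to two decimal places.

£1,342.01

After the 29% increase: £3,105.43 × 1.29 = £4006.0047.
After the 66.5% decrease: £4006.0047 × 0.335 = £1342.0115745 ≈ £1,342.01.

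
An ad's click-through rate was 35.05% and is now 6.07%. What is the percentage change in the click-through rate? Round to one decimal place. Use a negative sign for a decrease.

The change is 6.07 − 35.05 = -28.98 percentage points.
Relative to the original 35.05%, that is -28.98 ÷ 35.05 ≈ -82.7%.

-82.7%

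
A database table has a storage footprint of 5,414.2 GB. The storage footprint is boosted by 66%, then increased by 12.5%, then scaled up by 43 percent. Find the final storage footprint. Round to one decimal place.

After the 66% increase: 5,414.2 × 1.66 = 8987.572.
Apply the 12.5% increase: 8987.572 × 1.125 = 10111.0185.
After the 43% increase: 10111.0185 × 1.43 = 14458.756455 ≈ 14,458.8.

14,458.8 GB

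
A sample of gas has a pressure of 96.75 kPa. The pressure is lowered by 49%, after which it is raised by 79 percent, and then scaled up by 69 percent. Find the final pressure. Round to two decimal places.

149.27 kPa

Each change multiplies by a factor: 0.51 × 1.79 × 1.69 = 1.542801.
96.75 × 1.542801 = 149.26599675 ≈ 149.27.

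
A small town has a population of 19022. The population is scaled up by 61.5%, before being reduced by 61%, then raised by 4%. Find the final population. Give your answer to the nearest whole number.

Each change multiplies by a factor: 1.615 × 0.39 × 1.04 = 0.655044.
19022 × 0.655044 = 12460.246968 ≈ 12460.

12460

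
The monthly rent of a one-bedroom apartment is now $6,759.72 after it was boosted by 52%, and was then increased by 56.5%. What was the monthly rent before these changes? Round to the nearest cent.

Undoing the 56.5% increase: $6,759.72 ÷ 1.565 ≈ $4319.309904.
Undoing the 52% increase: $4319.309904 ÷ 1.52 ≈ $2,841.65.

$2,841.65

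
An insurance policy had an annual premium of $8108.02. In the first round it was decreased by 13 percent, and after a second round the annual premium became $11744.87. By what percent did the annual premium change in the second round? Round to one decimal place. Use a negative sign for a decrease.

66.5%

After the first round: $8108.02 × 0.87 = $7053.9774.
Second-round multiplier: $11744.87 ÷ $7053.9774 ≈ 1.665.
That is a change of 66.5%.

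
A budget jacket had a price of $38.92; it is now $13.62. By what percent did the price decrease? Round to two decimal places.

Change: $13.62 − $38.92 = -$25.30.
Relative to the original: -$25.30 ÷ $38.92 ≈ -65.01%.
So the price decreased by 65.01%.

65.01%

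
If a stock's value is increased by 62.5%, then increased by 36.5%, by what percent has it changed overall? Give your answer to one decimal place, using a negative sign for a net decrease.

A 62.5% increase multiplies by 1.625.
Then a 36.5% increase: 1.625 × 1.365 = 2.218125.
Overall factor 2.218125, i.e. 121.8%.

121.8%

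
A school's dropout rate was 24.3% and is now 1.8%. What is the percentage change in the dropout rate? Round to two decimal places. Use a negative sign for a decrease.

-92.59%

The change is 1.8 − 24.3 = -22.5 percentage points.
Relative to the original 24.3%, that is -22.5 ÷ 24.3 ≈ -92.59%.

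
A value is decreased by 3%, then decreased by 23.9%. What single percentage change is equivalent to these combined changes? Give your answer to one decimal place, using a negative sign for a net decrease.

-26.2%

The combined multiplier is 0.97 × 0.761 = 0.73817.
That corresponds to a decrease of 26.2%.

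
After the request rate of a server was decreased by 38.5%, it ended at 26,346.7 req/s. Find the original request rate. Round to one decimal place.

42,840.2 req/s

The overall multiplier applied was 0.615.
So the original request rate was 26,346.7 ÷ 0.615 ≈ 42,840.2 req/s.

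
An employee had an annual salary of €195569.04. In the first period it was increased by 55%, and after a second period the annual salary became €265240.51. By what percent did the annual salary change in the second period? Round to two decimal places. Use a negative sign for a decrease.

-12.50%

After the first period: €195569.04 × 1.55 = €303132.012.
Second-period multiplier: €265240.51 ÷ €303132.012 ≈ 0.875.
That is a change of -12.50%.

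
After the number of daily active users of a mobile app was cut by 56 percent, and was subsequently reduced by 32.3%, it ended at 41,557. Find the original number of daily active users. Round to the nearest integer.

139,509

The overall multiplier applied was 0.44 × 0.677 = 0.29788.
So the original number of daily active users was 41,557 ÷ 0.29788 ≈ 139,509.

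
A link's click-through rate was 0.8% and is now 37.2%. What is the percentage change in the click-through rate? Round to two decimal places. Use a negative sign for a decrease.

4550.00%

The change is 37.2 − 0.8 = 36.4 percentage points.
Relative to the original 0.8%, that is 36.4 ÷ 0.8 = 4550.00%.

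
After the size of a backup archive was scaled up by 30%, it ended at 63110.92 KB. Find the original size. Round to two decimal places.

The overall multiplier applied was 1.3.
So the original size was 63110.92 ÷ 1.3 ≈ 48546.86 KB.

48546.86 KB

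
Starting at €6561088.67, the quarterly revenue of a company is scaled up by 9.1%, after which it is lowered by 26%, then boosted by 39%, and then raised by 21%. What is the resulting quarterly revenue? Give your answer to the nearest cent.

9.1% increase: €6561088.67 × 1.091 = €7158147.73897.
After the 26% decrease: €7158147.73897 × 0.74 = €5297029.3268378.
39% increase: €5297029.3268378 × 1.39 = €7362870.764304542.
Apply the 21% increase: €7362870.764304542 × 1.21 = €8909073.62480849582 ≈ €8909073.62.

€8909073.62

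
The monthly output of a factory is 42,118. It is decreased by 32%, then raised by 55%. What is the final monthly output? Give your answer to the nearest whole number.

44,392

After the 32% decrease: 42,118 × 0.68 = 28640.24.
After the 55% increase: 28640.24 × 1.55 = 44392.372 ≈ 44,392.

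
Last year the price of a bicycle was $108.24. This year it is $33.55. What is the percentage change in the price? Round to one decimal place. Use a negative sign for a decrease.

-69.0%

Change: $33.55 − $108.24 = -$74.69.
Relative to the original: -$74.69 ÷ $108.24 ≈ -69.0%.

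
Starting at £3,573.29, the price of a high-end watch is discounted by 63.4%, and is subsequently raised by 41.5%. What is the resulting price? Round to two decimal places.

£1,850.57

63.4% decrease: £3,573.29 × 0.366 = £1307.82414.
After the 41.5% increase: £1307.82414 × 1.415 = £1850.5711581 ≈ £1,850.57.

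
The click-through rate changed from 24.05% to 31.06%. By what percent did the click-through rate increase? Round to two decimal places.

29.15%

The change is 31.06 − 24.05 = 7.01 percentage points.
Relative to the original 24.05%, that is 7.01 ÷ 24.05 ≈ 29.15%.
So the click-through rate rose by 29.15%.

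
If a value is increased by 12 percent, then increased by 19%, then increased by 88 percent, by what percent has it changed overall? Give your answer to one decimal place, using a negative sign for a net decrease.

150.6%

The combined multiplier is 1.12 × 1.19 × 1.88 = 2.505664.
That corresponds to an increase of 150.6%.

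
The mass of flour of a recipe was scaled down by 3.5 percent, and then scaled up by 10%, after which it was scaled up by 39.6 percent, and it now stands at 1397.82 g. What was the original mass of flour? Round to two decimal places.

Undoing the 39.6% increase: 1397.82 ÷ 1.396 ≈ 1001.303725.
Undoing the 10% increase: 1001.303725 ÷ 1.1 ≈ 910.276114.
Undoing the 3.5% decrease: 910.276114 ÷ 0.965 ≈ 943.29 g.

943.29 g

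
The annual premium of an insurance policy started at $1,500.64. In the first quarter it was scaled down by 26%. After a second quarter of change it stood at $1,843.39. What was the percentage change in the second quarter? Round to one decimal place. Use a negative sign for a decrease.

66.0%

After the first quarter: $1,500.64 × 0.74 = $1110.4736.
Second-quarter multiplier: $1,843.39 ÷ $1110.4736 ≈ 1.66.
That is a change of 66.0%.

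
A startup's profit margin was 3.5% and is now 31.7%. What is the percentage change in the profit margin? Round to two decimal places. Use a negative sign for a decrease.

The change is 31.7 − 3.5 = 28.2 percentage points.
Relative to the original 3.5%, that is 28.2 ÷ 3.5 ≈ 805.71%.

805.71%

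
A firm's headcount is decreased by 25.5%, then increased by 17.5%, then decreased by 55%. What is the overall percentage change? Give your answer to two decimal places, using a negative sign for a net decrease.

-60.61%

The combined multiplier is 0.745 × 1.175 × 0.45 = 0.39391875.
That corresponds to a decrease of 60.61%.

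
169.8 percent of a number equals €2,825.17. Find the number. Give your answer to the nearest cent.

€1,663.82

€2,825.17 ÷ 1.698 ≈ €1,663.82.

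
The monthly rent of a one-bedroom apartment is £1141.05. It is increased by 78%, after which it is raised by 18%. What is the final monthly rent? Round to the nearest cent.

Each change multiplies by a factor: 1.78 × 1.18 = 2.1004.
£1141.05 × 2.1004 = £2396.66142 ≈ £2396.66.

£2396.66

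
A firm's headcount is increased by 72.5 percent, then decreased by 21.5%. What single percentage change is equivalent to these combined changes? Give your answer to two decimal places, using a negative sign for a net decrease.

35.41%

A 72.5% increase multiplies by 1.725.
Then a 21.5% decrease: 1.725 × 0.785 = 1.354125.
Overall factor 1.354125, i.e. 35.41%.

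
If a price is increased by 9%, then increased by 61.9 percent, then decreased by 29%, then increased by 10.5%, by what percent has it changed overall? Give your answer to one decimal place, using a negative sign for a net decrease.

The combined multiplier is 1.09 × 1.619 × 0.71 × 1.105 = 1.3845032305.
That corresponds to an increase of 38.5%.

38.5%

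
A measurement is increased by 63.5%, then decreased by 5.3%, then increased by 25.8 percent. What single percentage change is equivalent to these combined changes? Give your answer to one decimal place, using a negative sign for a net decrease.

A 63.5% increase multiplies by 1.635.
Then a 5.3% decrease: 1.635 × 0.947 = 1.548345.
Then a 25.8% increase: 1.548345 × 1.258 = 1.94781801.
Overall factor 1.94781801, i.e. 94.8%.

94.8%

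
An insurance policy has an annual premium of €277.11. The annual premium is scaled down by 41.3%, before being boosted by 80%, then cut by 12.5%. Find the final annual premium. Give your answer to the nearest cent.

After the 41.3% decrease: €277.11 × 0.587 = €162.66357.
Apply the 80% increase: €162.66357 × 1.8 = €292.794426.
12.5% decrease: €292.794426 × 0.875 = €256.19512275 ≈ €256.20.

€256.20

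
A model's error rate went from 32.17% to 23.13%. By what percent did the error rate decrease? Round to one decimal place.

28.1%

The change is 23.13 − 32.17 = -9.04 percentage points.
Relative to the original 32.17%, that is -9.04 ÷ 32.17 ≈ -28.1%.
So the error rate fell by 28.1%.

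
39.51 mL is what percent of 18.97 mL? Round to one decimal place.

39.51 mL ÷ 18.97 mL ≈ 208.3%.

208.3%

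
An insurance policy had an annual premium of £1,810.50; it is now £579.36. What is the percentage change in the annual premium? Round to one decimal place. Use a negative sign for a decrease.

Change: £579.36 − £1,810.50 = -£1,231.14.
Relative to the original: -£1,231.14 ÷ £1,810.50 = -68.0%.

-68.0%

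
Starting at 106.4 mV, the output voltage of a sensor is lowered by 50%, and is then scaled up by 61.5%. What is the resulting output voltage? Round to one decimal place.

Each change multiplies by a factor: 0.5 × 1.615 = 0.8075.
106.4 × 0.8075 = 85.918 ≈ 85.9.

85.9 mV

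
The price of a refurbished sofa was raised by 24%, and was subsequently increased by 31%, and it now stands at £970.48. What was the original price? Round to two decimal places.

Undoing the 31% increase: £970.48 ÷ 1.31 ≈ £740.824427.
Undoing the 24% increase: £740.824427 ÷ 1.24 ≈ £597.44.

£597.44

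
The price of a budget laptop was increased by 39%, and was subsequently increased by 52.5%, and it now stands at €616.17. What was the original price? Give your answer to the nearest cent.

€290.68

The overall multiplier applied was 1.39 × 1.525 = 2.11975.
So the original price was €616.17 ÷ 2.11975 ≈ €290.68.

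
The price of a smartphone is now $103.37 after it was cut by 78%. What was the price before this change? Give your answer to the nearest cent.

$469.86

The overall multiplier applied was 0.22.
So the original price was $103.37 ÷ 0.22 ≈ $469.86.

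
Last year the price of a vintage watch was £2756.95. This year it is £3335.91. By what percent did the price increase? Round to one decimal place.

21.0%

Change: £3335.91 − £2756.95 = £578.96.
Relative to the original: £578.96 ÷ £2756.95 ≈ 21.0%.
So the price increased by 21.0%.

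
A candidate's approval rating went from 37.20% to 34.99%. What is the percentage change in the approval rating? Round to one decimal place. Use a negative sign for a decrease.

The change is 34.99 − 37.20 = -2.21 percentage points.
Relative to the original 37.20%, that is -2.21 ÷ 37.20 ≈ -5.9%.

-5.9%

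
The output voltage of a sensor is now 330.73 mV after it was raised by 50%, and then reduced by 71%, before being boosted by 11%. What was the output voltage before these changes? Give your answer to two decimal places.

684.95 mV

Undoing the 11% increase: 330.73 ÷ 1.11 ≈ 297.954955.
Undoing the 71% decrease: 297.954955 ÷ 0.29 ≈ 1027.430879.
Undoing the 50% increase: 1027.430879 ÷ 1.5 ≈ 684.95 mV.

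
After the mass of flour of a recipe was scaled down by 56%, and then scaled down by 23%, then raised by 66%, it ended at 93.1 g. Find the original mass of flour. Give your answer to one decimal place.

165.5 g

The overall multiplier applied was 0.44 × 0.77 × 1.66 = 0.562408.
So the original mass of flour was 93.1 ÷ 0.562408 ≈ 165.5 g.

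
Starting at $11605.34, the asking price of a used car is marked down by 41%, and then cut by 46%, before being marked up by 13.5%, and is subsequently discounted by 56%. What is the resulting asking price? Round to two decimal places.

Each change multiplies by a factor: 0.59 × 0.54 × 1.135 × 0.44 = 0.15910884.
$11605.34 × 0.15910884 = $1846.5121852056 ≈ $1846.51.

$1846.51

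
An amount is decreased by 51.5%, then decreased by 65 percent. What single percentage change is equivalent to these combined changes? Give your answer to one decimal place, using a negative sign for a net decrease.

-83.0%

A 51.5% decrease multiplies by 0.485.
Then a 65% decrease: 0.485 × 0.35 = 0.16975.
Overall factor 0.16975, i.e. -83.0%.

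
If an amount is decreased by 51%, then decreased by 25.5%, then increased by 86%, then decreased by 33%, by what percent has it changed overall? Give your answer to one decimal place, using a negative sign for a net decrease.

The combined multiplier is 0.49 × 0.745 × 1.86 × 0.67 = 0.45492531.
That corresponds to a decrease of 54.5%.

-54.5%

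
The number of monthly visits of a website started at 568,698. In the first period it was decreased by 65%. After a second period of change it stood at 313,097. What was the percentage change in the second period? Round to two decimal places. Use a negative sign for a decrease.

After the first period: 568,698 × 0.35 = 199044.3.
Second-period multiplier: 313,097 ÷ 199044.3 ≈ 1.573002.
That is a change of 57.30%.

57.30%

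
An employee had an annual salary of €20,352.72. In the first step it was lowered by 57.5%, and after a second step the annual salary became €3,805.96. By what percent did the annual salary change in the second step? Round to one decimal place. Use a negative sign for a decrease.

After the first step: €20,352.72 × 0.425 = €8649.906.
Second-step multiplier: €3,805.96 ÷ €8649.906 ≈ 0.44.
That is a change of -56.0%.

-56.0%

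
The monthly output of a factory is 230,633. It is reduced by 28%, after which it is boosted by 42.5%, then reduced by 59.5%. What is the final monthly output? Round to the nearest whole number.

95,835

Each change multiplies by a factor: 0.72 × 1.425 × 0.405 = 0.41553.
230,633 × 0.41553 = 95834.93049 ≈ 95,835.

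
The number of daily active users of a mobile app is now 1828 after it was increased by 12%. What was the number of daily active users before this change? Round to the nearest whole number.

1632

The overall multiplier applied was 1.12.
So the original number of daily active users was 1828 ÷ 1.12 ≈ 1632.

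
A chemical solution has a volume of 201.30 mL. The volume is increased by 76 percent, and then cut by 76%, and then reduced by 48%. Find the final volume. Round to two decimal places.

44.22 mL

After the 76% increase: 201.30 × 1.76 = 354.288.
76% decrease: 354.288 × 0.24 = 85.02912.
After the 48% decrease: 85.02912 × 0.52 = 44.2151424 ≈ 44.22.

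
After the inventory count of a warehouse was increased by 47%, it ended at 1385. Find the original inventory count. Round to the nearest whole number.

942

The overall multiplier applied was 1.47.
So the original inventory count was 1385 ÷ 1.47 ≈ 942.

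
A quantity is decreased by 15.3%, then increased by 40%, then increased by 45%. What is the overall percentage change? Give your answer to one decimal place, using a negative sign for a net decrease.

A 15.3% decrease multiplies by 0.847.
Then a 40% increase: 0.847 × 1.4 = 1.1858.
Then a 45% increase: 1.1858 × 1.45 = 1.71941.
Overall factor 1.71941, i.e. 71.9%.

71.9%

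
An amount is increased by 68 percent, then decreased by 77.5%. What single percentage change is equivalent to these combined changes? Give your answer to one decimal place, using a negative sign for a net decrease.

A 68% increase multiplies by 1.68.
Then a 77.5% decrease: 1.68 × 0.225 = 0.378.
Overall factor 0.378, i.e. -62.2%.

-62.2%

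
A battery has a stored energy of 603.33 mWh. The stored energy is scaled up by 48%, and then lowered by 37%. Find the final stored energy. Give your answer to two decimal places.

Each change multiplies by a factor: 1.48 × 0.63 = 0.9324.
603.33 × 0.9324 = 562.544892 ≈ 562.54.

562.54 mWh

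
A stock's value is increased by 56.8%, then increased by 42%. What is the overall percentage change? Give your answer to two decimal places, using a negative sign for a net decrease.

122.66%

The combined multiplier is 1.568 × 1.42 = 2.22656.
That corresponds to an increase of 122.66%.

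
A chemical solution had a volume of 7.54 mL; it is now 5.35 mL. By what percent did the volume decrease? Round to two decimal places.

Change: 5.35 − 7.54 = -2.19.
Relative to the original: -2.19 ÷ 7.54 ≈ -29.05%.
So the volume decreased by 29.05%.

29.05%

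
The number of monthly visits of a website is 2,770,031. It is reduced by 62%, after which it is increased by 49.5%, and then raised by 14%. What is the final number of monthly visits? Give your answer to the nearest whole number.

1,793,966

Apply the 62% decrease: 2,770,031 × 0.38 = 1052611.78.
After the 49.5% increase: 1052611.78 × 1.495 = 1573654.6111.
Apply the 14% increase: 1573654.6111 × 1.14 = 1793966.256654 ≈ 1,793,966.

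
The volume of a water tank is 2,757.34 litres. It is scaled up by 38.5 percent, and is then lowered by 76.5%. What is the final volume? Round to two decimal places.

38.5% increase: 2,757.34 × 1.385 = 3818.9159.
After the 76.5% decrease: 3818.9159 × 0.235 = 897.4452365 ≈ 897.45.

897.45 litres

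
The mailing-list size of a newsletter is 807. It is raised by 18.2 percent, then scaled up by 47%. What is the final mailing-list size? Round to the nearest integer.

Each change multiplies by a factor: 1.182 × 1.47 = 1.73754.
807 × 1.73754 = 1402.19478 ≈ 1402.

1402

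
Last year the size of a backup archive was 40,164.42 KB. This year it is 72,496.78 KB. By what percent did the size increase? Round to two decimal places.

Change: 72,496.78 − 40,164.42 = 32,332.36.
Relative to the original: 32,332.36 ÷ 40,164.42 ≈ 80.50%.
So the size increased by 80.50%.

80.50%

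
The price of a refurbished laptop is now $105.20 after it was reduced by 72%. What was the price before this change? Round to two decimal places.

The overall multiplier applied was 0.28.
So the original price was $105.20 ÷ 0.28 ≈ $375.71.

$375.71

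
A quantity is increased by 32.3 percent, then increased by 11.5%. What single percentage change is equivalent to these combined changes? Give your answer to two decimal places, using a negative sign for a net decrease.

The combined multiplier is 1.323 × 1.115 = 1.475145.
That corresponds to an increase of 47.51%.

47.51%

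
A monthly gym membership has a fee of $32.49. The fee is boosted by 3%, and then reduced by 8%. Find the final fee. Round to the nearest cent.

$30.79

Each change multiplies by a factor: 1.03 × 0.92 = 0.9476.
$32.49 × 0.9476 = $30.787524 ≈ $30.79.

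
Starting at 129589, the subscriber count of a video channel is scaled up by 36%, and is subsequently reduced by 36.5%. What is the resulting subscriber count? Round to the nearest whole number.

111913

After the 36% increase: 129589 × 1.36 = 176241.04.
36.5% decrease: 176241.04 × 0.635 = 111913.0604 ≈ 111913.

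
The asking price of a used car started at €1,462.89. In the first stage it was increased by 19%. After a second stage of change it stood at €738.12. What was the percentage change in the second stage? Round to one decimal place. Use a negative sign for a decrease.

After the first stage: €1,462.89 × 1.19 = €1740.8391.
Second-stage multiplier: €738.12 ÷ €1740.8391 ≈ 0.424.
That is a change of -57.6%.

-57.6%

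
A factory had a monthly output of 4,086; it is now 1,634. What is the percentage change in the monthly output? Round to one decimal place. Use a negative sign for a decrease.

-60.0%

Change: 1,634 − 4,086 = -2,452.
Relative to the original: -2,452 ÷ 4,086 ≈ -60.0%.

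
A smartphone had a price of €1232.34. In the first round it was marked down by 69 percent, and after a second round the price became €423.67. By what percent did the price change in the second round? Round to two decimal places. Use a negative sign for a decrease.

After the first round: €1232.34 × 0.31 = €382.0254.
Second-round multiplier: €423.67 ÷ €382.0254 ≈ 1.10901.
That is a change of 10.90%.

10.90%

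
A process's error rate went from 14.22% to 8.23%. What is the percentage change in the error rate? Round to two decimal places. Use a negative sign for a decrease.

-42.12%

The change is 8.23 − 14.22 = -5.99 percentage points.
Relative to the original 14.22%, that is -5.99 ÷ 14.22 ≈ -42.12%.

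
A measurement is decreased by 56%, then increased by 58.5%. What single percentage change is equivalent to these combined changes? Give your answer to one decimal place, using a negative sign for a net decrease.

-30.3%

A 56% decrease multiplies by 0.44.
Then a 58.5% increase: 0.44 × 1.585 = 0.6974.
Overall factor 0.6974, i.e. -30.3%.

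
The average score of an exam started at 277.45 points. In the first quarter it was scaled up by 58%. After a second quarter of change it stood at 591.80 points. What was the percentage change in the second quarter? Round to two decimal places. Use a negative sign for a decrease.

After the first quarter: 277.45 × 1.58 = 438.371.
Second-quarter multiplier: 591.80 ÷ 438.371 ≈ 1.349998.
That is a change of 35.00%.

35.00%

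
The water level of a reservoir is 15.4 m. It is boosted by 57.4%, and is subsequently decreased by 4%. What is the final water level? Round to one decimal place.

23.3 m

Each change multiplies by a factor: 1.574 × 0.96 = 1.51104.
15.4 × 1.51104 = 23.270016 ≈ 23.3.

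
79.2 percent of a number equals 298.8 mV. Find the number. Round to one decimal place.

298.8 mV ÷ 0.792 ≈ 377.3 mV.

377.3 mV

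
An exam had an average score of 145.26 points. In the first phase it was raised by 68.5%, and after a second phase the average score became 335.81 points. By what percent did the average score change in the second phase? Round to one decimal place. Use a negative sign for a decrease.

After the first phase: 145.26 × 1.685 = 244.7631.
Second-phase multiplier: 335.81 ÷ 244.7631 ≈ 1.37198.
That is a change of 37.2%.

37.2%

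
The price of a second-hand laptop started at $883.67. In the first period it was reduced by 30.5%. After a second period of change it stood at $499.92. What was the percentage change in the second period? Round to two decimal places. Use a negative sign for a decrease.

After the first period: $883.67 × 0.695 = $614.15065.
Second-period multiplier: $499.92 ÷ $614.15065 ≈ 0.814002.
That is a change of -18.60%.

-18.60%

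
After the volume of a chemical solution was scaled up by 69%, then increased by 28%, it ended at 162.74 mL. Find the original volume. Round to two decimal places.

75.23 mL

Undoing the 28% increase: 162.74 ÷ 1.28 = 127.140625.
Undoing the 69% increase: 127.140625 ÷ 1.69 ≈ 75.23 mL.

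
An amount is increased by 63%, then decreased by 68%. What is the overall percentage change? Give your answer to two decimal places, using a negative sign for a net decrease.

The combined multiplier is 1.63 × 0.32 = 0.5216.
That corresponds to a decrease of 47.84%.

-47.84%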